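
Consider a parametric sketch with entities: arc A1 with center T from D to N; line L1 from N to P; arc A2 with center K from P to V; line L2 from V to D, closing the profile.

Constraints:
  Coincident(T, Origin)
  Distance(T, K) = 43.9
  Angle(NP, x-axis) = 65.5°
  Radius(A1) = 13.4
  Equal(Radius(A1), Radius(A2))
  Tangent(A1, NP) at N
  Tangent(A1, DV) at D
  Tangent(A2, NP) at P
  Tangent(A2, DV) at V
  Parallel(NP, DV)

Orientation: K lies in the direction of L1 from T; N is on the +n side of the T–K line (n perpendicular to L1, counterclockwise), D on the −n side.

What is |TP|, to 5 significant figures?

45.900

The slot axis is L1's direction at 65.5°, so u = (cos 65.5°, sin 65.5°) = (0.41469, 0.90996) and n = (−sin 65.5°, cos 65.5°) = (-0.90996, 0.41469). T is at the origin and K lies 43.9 along u from T, so K = 43.9·u = (18.205, 39.947). Tangency of A1 to both parallel lines with radius 13.4 puts N and D at T ± 13.4·n: N = (-12.193, 5.5569), D = (12.193, -5.5569). Equal radii place P and V the same way about K: P = K + 13.4·n = (6.0116, 45.504), V = K − 13.4·n = (30.399, 34.390). Then |TP| = |P − T| = 45.900.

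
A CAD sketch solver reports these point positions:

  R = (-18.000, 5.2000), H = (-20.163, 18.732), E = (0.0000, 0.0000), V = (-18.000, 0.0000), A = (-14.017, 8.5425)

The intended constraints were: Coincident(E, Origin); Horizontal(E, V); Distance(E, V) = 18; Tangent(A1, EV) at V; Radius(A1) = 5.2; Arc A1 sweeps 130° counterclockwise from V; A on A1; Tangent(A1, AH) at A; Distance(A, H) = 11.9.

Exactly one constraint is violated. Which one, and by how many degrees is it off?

Tangent(A1, AH) at A — off by 8.91°.

E = (0.00, 0.00) ✓; E.y = 0.00, V.y = 0.00 ✓; |EV| = 18.00 ✓; ∠(RV, VE) = 90.00° ✓; |RV| = 5.200 ✓; bearing(R→A) − bearing(R→V) = 130.0° ✓; |RA| = 5.200 ✓; ∠(RA, AH) = 98.91° ✗; |AH| = 11.90 ✓.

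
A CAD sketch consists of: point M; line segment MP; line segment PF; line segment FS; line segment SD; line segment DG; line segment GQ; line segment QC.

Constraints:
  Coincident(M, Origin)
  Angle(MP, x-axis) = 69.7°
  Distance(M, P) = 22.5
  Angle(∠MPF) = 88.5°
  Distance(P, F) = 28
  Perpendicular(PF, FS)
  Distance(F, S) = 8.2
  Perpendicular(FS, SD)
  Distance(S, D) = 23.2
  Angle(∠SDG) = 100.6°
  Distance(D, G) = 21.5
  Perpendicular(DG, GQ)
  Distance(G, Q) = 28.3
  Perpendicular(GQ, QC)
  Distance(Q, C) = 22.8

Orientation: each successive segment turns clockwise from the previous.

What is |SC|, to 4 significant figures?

6.246

DG ⟂ GQ, so GQ runs at -11.20°; with |GQ| = 28.3, Q = (41.15, 27.30). GQ ⟂ QC, so QC runs at -101.2°; with |QC| = 22.8, C = (36.73, 4.934). Then |SC| = |C − S| = 6.246.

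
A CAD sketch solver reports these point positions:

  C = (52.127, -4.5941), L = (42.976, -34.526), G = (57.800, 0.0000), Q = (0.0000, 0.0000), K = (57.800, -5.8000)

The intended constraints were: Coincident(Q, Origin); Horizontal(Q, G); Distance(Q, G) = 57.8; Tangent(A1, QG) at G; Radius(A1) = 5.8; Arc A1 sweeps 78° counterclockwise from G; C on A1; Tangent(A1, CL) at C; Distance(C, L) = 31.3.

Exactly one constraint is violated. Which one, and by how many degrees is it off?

Tangent(A1, CL) at C — off by 5.00°.

Q = (0.00, 0.00) ✓; Q.y = 0.00, G.y = 0.00 ✓; |QG| = 57.80 ✓; ∠(KG, GQ) = 90.00° ✓; |KG| = 5.800 ✓; bearing(K→C) − bearing(K→G) = 78.00° ✓; |KC| = 5.800 ✓; ∠(KC, CL) = 95.00° ✗; |CL| = 31.30 ✓.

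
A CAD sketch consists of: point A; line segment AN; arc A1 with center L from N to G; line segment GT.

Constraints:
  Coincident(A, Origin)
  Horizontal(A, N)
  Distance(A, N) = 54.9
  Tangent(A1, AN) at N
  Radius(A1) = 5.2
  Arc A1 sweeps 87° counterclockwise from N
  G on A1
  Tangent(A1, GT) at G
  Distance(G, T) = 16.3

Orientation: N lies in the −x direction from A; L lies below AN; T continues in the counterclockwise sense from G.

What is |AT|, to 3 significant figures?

64.5

A is at the origin; AN is horizontal with |AN| = 54.9 and N on the −x side, so N = (-54.9, 0.00). The tangent condition forces LN to be normal to AN, so L = N + (0, -5.2) = (-54.9, -5.20). On A1, N sits at bearing 90° from L; an 87° counterclockwise sweep puts G at bearing 177°, so G = L + 5.2·(cos 177°, sin 177°) = (-60.1, -4.93). A1 meets GT tangentially, so LG is at right angles to GT, so GT runs along (−sin 177°, cos 177°); with |GT| = 16.3, T = (-60.9, -21.2). Then |AT| = |T − A| = 64.5.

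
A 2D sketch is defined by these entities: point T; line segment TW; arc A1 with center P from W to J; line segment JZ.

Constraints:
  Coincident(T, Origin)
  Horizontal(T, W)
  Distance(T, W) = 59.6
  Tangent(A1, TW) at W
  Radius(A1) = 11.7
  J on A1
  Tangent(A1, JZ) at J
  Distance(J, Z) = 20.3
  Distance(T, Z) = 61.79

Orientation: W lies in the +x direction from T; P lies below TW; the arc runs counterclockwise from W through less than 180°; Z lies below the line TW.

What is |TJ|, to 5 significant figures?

50.033

T is at the origin; TW is horizontal with |TW| = 59.6 and W on the +x side, so W = (59.600, 0.0000). Tangency of A1 to TW means the radius PW is perpendicular to TW, so P = W + (0, -11.7) = (59.600, -11.700). Since PJ ⟂ JZ (tangency), |PZ| = √(11.7² + 20.3²) = 23.430 regardless of where J sits on A1. So Z lies on both circle(T, 61.79) and circle(P, 23.430); the below-TW intersection is Z = (51.743, -33.774). J is the foot of the tangent from Z: J = (48.091, -13.805).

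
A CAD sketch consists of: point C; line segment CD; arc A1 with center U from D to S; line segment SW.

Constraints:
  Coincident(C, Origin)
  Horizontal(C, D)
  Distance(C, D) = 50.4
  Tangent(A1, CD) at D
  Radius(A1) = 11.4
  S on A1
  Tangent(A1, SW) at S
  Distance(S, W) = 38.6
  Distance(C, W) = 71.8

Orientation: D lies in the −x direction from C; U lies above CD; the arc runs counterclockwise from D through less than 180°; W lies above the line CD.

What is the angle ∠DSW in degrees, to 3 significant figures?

127°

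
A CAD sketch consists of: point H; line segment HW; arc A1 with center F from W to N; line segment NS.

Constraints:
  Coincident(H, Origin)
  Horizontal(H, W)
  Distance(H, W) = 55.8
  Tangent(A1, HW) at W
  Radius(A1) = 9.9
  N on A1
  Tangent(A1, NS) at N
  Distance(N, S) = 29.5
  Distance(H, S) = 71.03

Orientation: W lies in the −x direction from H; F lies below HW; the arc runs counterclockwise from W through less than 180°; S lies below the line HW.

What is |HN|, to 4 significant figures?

66.55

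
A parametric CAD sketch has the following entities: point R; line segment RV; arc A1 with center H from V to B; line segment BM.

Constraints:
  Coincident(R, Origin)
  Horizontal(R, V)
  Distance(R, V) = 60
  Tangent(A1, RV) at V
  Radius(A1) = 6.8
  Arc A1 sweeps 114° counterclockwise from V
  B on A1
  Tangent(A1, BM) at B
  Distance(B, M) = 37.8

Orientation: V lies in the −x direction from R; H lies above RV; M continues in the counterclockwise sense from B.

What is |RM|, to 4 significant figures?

82.02

R is at the origin; RV is horizontal with |RV| = 60.0 and V on the −x side, so V = (-60.00, 0.000). Tangency of A1 to RV means the radius HV is perpendicular to RV, so H = V + (0, 6.8) = (-60.00, 6.800). On A1, V sits at bearing -90° from H; a 114° counterclockwise sweep puts B at bearing 24°, so B = H + 6.8·(cos 24°, sin 24°) = (-53.79, 9.566). Tangency of A1 to BM means the radius HB is perpendicular to BM, so BM runs along (−sin 24°, cos 24°); with |BM| = 37.8, M = (-69.16, 44.10). Then |RM| = |M − R| = 82.02.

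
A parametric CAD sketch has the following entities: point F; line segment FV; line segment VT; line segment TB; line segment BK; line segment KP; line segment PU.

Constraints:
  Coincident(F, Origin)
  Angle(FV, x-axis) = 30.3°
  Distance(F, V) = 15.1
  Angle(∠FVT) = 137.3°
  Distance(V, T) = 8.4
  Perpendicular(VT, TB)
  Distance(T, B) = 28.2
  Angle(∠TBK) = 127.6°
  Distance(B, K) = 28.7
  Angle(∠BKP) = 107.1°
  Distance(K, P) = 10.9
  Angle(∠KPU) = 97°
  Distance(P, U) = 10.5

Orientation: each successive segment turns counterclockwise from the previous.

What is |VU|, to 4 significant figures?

35.26

F is at the origin; FV runs at 30.3° with length 15.1, so V = (13.04, 7.618). ∠FVT = 137.3° gives VT at 73.00° from the x-axis; with |VT| = 8.4, T = (15.49, 15.65). VT ⟂ TB, so TB runs at 163.0°; with |TB| = 28.2, B = (-11.47, 23.90). ∠TBK = 127.6° gives BK at -144.6° from the x-axis; with |BK| = 28.7, K = (-34.87, 7.271). ∠BKP = 107.1° gives KP at -71.70° from the x-axis; with |KP| = 10.9, P = (-31.45, -3.078). ∠KPU = 97.0° gives PU at 11.30° from the x-axis; with |PU| = 10.5, U = (-21.15, -1.020). Then |VU| = |U − V| = 35.26.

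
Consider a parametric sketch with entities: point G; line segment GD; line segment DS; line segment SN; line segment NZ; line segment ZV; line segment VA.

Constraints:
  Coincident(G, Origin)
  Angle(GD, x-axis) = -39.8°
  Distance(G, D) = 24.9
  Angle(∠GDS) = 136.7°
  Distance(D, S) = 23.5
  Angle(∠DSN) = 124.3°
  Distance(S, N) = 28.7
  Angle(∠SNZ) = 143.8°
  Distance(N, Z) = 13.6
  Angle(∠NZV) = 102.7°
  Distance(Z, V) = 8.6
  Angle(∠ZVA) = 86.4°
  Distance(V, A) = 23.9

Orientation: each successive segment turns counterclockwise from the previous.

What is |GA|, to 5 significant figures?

45.939

∠NZV = 102.7° gives ZV at 172.70° from the x-axis; with |ZV| = 8.6, V = (47.472, 24.780). ∠ZVA = 86.4° gives VA at -93.700° from the x-axis; with |VA| = 23.9, A = (45.930, 0.93027). Then |GA| = |A − G| = 45.939.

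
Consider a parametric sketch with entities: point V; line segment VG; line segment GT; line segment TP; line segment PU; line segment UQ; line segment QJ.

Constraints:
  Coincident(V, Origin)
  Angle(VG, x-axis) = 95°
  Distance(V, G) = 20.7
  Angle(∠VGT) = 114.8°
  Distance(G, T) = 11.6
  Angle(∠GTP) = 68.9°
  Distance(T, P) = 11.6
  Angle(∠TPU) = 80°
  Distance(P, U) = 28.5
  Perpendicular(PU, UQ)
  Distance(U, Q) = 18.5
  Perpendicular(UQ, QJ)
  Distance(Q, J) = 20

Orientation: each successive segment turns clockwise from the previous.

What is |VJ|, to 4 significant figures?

33.66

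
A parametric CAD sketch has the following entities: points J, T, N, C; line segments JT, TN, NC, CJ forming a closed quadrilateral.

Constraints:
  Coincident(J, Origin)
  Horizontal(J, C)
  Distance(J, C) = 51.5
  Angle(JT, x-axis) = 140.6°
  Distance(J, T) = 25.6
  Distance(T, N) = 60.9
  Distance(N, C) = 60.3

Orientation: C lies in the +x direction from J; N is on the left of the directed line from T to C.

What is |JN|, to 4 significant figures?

61.43

Checks: |TN| = 60.90 ✓; |NC| = 60.30 ✓.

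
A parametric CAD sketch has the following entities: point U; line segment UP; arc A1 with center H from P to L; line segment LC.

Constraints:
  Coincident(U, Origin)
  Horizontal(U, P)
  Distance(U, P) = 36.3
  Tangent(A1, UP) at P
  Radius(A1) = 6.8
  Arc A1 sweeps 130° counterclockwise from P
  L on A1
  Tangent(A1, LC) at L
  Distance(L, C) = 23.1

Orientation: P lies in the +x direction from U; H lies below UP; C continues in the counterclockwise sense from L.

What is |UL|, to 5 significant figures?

33.037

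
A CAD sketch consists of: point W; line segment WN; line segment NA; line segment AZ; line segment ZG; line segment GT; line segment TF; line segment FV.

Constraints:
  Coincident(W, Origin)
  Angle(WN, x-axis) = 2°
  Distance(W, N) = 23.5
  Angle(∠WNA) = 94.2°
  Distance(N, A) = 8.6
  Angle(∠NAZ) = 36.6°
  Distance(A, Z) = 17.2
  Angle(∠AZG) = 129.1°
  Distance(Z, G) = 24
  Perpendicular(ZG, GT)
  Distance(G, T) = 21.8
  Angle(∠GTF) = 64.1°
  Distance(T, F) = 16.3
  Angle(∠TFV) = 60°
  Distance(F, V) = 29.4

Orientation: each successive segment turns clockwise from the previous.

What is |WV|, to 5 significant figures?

41.566

∠GTF = 64.1° gives TF at -124.00° from the x-axis; with |TF| = 16.3, F = (28.577, 12.066). ∠TFV = 60.0° gives FV at 116.00° from the x-axis; with |FV| = 29.4, V = (15.689, 38.491). Then |WV| = |V − W| = 41.566.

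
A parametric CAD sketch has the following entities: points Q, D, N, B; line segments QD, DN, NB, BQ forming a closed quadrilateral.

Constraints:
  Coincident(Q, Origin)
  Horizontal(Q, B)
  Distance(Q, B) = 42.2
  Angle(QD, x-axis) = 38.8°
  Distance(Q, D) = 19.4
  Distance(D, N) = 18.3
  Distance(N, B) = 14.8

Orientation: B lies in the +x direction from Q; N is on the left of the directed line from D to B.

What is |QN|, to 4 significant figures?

35.48

Q is at the origin; Q and B share the same y with |QB| = 42.2 and B in +x, so B = (42.2, 0). QD runs at 38.8° with |QD| = 19.4, so D = (15.12, 12.16). N is determined by |DN| = 18.3 and |NB| = 14.8 together: it lies at the intersection of circle(D, 18.3) and circle(B, 14.8). With |DB| = 29.68, the foot of the radical line on DB is 16.79 from D and the perpendicular offset is √(18.3² − 16.79²) = 7.271. Taking the left-of-DB solution: N = (33.42, 11.91).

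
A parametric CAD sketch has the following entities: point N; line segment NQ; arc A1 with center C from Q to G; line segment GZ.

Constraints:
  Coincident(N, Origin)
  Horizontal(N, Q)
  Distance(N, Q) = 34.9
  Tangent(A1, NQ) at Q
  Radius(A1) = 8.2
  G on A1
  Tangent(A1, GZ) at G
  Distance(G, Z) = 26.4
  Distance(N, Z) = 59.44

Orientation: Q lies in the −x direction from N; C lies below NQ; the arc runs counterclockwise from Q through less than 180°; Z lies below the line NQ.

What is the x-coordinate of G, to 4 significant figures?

-42.70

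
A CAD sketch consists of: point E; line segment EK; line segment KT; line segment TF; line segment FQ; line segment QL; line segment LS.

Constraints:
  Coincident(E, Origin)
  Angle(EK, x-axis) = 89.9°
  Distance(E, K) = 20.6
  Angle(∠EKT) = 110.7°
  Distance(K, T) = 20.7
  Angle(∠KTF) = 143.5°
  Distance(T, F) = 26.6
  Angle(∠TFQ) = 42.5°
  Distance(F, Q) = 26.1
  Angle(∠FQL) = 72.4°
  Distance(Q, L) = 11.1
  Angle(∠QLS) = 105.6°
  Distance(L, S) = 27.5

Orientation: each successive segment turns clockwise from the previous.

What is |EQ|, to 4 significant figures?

23.42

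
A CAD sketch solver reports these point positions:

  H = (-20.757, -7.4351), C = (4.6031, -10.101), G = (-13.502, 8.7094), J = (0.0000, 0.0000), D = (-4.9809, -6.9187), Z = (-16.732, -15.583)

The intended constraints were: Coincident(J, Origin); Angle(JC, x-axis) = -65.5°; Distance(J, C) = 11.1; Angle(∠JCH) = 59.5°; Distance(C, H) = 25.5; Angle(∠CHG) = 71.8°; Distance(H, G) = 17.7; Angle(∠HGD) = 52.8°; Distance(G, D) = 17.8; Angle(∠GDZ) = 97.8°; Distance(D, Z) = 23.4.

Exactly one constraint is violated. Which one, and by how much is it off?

Distance(D, Z) = 23.4 — off by 8.80.

J = (0.00, 0.00) ✓; JC at -65.50° ✓; |JC| = 11.10 ✓; ∠JCH = 59.50° ✓; |CH| = 25.50 ✓; ∠CHG = 71.80° ✓; |HG| = 17.70 ✓; ∠HGD = 52.80° ✓; |GD| = 17.80 ✓; ∠GDZ = 97.80° ✓; |DZ| = 14.60 ✗.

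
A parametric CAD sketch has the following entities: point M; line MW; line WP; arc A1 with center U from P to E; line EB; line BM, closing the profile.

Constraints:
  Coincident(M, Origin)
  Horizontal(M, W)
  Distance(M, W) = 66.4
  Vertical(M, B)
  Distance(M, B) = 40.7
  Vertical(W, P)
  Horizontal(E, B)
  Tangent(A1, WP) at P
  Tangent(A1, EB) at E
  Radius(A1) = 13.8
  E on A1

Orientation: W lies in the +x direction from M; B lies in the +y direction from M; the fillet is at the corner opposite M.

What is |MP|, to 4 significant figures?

71.64

M is at the origin; MW is horizontal with |MW| = 66.4 and W on the +x side, so W = (66.40, 0.000). M and B share the same x with |MB| = 40.7 and B on the +y side, so B = (0.000, 40.70). The virtual corner opposite M is at (66.40, 40.70). Since A1 is tangent to WP there, UP ⟂ WP and since A1 is tangent to EB there, UE ⟂ EB, with radius 13.8, so the center U sits 13.8 in from both sides at U = (52.60, 26.90). That places the tangent points at P = (66.40, 26.90) on WP and E = (52.60, 40.70) on EB. Then |MP| = |P − M| = 71.64.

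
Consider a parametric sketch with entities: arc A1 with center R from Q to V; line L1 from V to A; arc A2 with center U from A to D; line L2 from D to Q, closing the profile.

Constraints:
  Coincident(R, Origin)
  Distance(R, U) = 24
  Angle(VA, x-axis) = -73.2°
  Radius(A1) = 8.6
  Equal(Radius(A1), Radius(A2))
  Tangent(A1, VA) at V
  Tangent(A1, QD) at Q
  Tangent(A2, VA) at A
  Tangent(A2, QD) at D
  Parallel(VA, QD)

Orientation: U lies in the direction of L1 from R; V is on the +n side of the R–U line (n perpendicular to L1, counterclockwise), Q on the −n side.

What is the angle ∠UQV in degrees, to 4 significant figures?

70.29°

The slot axis is L1's direction at -73.2°, so u = (cos -73.2°, sin -73.2°) = (0.2890, -0.9573) and n = (−sin -73.2°, cos -73.2°) = (0.9573, 0.2890). R is at the origin and U lies 24.0 along u from R, so U = 24.0·u = (6.937, -22.98). Tangency of A1 to both parallel lines with radius 8.6 puts V and Q at R ± 8.6·n: V = (8.233, 2.486), Q = (-8.233, -2.486). Then cos ∠UQV = QU·QV / (|QU||QV|), giving 70.29°.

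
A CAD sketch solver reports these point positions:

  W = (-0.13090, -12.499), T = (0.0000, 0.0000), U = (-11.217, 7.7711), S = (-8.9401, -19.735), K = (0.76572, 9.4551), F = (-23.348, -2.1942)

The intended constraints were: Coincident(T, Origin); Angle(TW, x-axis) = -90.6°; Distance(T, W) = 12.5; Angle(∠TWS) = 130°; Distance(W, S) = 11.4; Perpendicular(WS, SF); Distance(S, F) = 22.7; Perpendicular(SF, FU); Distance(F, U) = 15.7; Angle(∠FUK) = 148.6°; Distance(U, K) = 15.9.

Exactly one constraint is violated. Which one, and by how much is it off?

Distance(U, K) = 15.9 — off by 3.80.

T = (0.00, 0.00) ✓; TW at -90.60° ✓; |TW| = 12.50 ✓; ∠TWS = 130.0° ✓; |WS| = 11.40 ✓; ∠(WS, SF) = 90.00° ✓; |SF| = 22.70 ✓; ∠(SF, FU) = 90.00° ✓; |FU| = 15.70 ✓; ∠FUK = 148.6° ✓; |UK| = 12.10 ✗.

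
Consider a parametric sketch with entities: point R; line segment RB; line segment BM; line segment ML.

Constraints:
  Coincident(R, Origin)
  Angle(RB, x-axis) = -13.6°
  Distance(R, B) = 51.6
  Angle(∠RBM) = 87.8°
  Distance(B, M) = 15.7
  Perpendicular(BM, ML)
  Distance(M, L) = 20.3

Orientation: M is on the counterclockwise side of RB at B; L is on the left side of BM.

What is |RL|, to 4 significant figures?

34.14

R is at the origin; RB runs at -13.6° with length 51.6, so B = 51.6·(cos -13.6°, sin -13.6°) = (50.15, -12.13). ∠RBM = 87.8°, so BM runs at -13.6° + (180° − 87.8°) = 78.60° from the x-axis; with |BM| = 15.7, M = B + 15.7·(cos 78.60°, sin 78.60°) = (53.26, 3.257). The perpendicularity gives ML at right angles to BM; with |ML| = 20.3 on the left of BM, L = M + 20.3·(-0.9803, 0.1977) = (33.36, 7.269). Then |RL| = |L − R| = 34.14.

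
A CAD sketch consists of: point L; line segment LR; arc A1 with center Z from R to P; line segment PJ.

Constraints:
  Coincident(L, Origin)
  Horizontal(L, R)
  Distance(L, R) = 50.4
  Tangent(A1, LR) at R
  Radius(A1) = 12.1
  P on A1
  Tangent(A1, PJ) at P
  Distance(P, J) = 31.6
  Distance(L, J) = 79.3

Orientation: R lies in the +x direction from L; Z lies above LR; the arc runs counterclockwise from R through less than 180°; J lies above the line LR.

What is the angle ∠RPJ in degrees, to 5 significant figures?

140.00°

Checks: |ZP| = 12.10 ✓; ∠(ZP, PJ) = 90.00° ✓; |PJ| = 31.60 ✓; |LJ| = 79.30 ✓.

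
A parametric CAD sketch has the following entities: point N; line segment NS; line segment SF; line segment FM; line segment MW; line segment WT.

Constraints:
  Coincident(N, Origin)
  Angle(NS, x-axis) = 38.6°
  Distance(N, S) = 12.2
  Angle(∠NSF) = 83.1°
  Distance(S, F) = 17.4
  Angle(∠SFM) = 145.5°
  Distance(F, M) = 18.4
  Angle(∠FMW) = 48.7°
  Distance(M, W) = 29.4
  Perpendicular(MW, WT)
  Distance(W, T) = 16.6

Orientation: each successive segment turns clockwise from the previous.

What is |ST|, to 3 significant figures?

1.54

∠FMW = 48.7° gives MW at 136° from the x-axis; with |MW| = 29.4, W = (-3.33, -5.11). MW is perpendicular to WT, so WT runs at 45.9°; with |WT| = 16.6, T = (8.22, 6.81). Then |ST| = |T − S| = 1.54.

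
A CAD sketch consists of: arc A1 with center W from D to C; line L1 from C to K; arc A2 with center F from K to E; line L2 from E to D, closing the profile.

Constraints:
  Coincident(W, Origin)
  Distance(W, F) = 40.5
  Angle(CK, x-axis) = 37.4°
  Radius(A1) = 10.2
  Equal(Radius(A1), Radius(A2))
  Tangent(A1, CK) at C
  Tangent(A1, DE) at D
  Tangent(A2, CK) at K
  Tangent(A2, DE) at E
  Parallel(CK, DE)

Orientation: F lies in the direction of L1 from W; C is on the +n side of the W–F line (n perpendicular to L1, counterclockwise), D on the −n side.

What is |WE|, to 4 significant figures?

41.76

Tangency of A1 to both parallel lines with radius 10.2 puts C and D at W ± 10.2·n: C = (-6.195, 8.103), D = (6.195, -8.103). Equal radii place K and E the same way about F: K = F + 10.2·n = (25.98, 32.70), E = F − 10.2·n = (38.37, 16.50). Then |WE| = |E − W| = 41.76.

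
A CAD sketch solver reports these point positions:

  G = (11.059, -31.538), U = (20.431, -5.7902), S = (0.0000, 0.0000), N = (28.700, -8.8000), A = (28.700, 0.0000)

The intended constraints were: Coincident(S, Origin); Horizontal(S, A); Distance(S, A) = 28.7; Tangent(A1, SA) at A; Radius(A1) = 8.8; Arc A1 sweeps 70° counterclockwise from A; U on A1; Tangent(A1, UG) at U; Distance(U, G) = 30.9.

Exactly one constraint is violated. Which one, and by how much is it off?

Distance(U, G) = 30.9 — off by 3.50.

S = (0.00, 0.00) ✓; S.y = 0.00, A.y = 0.00 ✓; |SA| = 28.70 ✓; ∠(NA, AS) = 90.00° ✓; |NA| = 8.800 ✓; bearing(N→U) − bearing(N→A) = 70.00° ✓; |NU| = 8.800 ✓; ∠(NU, UG) = 90.00° ✓; |UG| = 27.40 ✗.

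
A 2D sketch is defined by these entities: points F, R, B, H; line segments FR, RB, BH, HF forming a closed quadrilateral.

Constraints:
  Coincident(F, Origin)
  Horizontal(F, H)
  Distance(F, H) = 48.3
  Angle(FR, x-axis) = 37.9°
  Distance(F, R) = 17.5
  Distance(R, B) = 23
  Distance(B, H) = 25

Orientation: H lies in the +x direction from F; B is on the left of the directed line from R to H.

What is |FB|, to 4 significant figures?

40.29

F is at the origin; F and H share the same y with |FH| = 48.3 and H in +x, so H = (48.3, 0). FR runs at 37.9° with |FR| = 17.5, so R = (13.81, 10.75). B is determined by |RB| = 23.0 and |BH| = 25.0 together: it lies at the intersection of circle(R, 23.0) and circle(H, 25.0). With |RH| = 36.13, the foot of the radical line on RH is 16.74 from R and the perpendicular offset is √(23.0² − 16.74²) = 15.78. Taking the left-of-RH solution: B = (34.48, 20.83).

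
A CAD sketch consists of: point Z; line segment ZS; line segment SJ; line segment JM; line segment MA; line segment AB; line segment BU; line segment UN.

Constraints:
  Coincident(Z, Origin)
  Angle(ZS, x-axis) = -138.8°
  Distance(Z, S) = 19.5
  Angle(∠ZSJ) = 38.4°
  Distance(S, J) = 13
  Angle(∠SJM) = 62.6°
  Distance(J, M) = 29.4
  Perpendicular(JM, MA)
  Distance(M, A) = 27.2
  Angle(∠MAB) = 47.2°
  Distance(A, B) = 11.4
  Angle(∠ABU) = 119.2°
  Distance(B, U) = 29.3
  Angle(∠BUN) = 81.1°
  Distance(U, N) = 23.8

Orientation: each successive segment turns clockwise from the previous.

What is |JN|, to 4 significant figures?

49.91

Z is at the origin; ZS runs at -138.8° with length 19.5, so S = (-14.67, -12.84). ∠ZSJ = 38.4° gives SJ at 79.60° from the x-axis; with |SJ| = 13.0, J = (-12.33, -0.05802). ∠SJM = 62.6° gives JM at -37.80° from the x-axis; with |JM| = 29.4, M = (10.91, -18.08). JM ⟂ MA, so MA runs at -127.8°; with |MA| = 27.2, A = (-5.766, -39.57). ∠MAB = 47.2° gives AB at 99.40° from the x-axis; with |AB| = 11.4, B = (-7.628, -28.32). ∠ABU = 119.2° gives BU at 38.60° from the x-axis; with |BU| = 29.3, U = (15.27, -10.04). ∠BUN = 81.1° gives UN at -60.30° from the x-axis; with |UN| = 23.8, N = (27.06, -30.72). Then |JN| = |N − J| = 49.91.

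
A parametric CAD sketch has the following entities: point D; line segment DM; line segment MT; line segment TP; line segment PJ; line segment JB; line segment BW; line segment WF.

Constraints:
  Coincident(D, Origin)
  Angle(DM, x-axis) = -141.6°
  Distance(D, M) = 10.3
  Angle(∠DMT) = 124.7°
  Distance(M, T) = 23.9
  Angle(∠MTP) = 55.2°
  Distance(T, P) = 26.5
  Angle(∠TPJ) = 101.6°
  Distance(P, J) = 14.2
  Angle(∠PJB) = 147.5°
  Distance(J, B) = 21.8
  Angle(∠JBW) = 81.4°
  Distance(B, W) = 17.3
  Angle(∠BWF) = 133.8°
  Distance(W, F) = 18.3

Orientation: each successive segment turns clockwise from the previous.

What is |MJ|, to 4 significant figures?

16.72

D is at the origin; DM runs at -141.6° with length 10.3, so M = (-8.072, -6.398). ∠DMT = 124.7° gives MT at 163.1° from the x-axis; with |MT| = 23.9, T = (-30.94, 0.5500). ∠MTP = 55.2° gives TP at 38.30° from the x-axis; with |TP| = 26.5, P = (-10.14, 16.97). ∠TPJ = 101.6° gives PJ at -40.10° from the x-axis; with |PJ| = 14.2, J = (0.7186, 7.828). Then |MJ| = |J − M| = 16.72.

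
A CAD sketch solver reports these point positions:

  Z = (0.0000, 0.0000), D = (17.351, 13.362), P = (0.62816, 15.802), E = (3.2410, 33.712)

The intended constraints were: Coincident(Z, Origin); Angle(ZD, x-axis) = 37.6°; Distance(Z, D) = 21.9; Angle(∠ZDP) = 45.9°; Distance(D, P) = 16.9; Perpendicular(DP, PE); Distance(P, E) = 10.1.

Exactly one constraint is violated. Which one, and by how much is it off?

Distance(P, E) = 10.1 — off by 8.00.

Z = (0.00, 0.00) ✓; ZD at 37.60° ✓; |ZD| = 21.90 ✓; ∠ZDP = 45.90° ✓; |DP| = 16.90 ✓; ∠(DP, PE) = 90.00° ✓; |PE| = 18.10 ✗.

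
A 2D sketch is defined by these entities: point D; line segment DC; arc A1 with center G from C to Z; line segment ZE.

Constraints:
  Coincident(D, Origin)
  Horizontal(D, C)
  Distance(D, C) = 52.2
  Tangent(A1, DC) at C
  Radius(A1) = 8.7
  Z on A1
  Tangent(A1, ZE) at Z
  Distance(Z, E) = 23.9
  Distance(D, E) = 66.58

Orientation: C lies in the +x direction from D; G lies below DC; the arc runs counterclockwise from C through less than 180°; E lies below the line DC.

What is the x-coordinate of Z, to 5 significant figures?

44.823

Checks: |GZ| = 8.700 ✓; ∠(GZ, ZE) = 90.00° ✓; |ZE| = 23.90 ✓; |DE| = 66.58 ✓.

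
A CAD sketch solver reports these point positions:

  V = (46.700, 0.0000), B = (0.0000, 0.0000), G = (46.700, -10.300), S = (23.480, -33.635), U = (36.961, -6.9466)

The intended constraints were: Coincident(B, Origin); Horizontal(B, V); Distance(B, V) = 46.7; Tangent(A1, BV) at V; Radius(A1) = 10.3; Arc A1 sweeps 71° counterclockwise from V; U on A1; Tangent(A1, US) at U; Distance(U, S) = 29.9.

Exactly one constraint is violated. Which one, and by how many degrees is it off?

Tangent(A1, US) at U — off by 7.80°.

B = (0.00, 0.00) ✓; B.y = 0.00, V.y = 0.00 ✓; |BV| = 46.70 ✓; ∠(GV, VB) = 90.00° ✓; |GV| = 10.30 ✓; bearing(G→U) − bearing(G→V) = 71.00° ✓; |GU| = 10.30 ✓; ∠(GU, US) = 97.80° ✗; |US| = 29.90 ✓.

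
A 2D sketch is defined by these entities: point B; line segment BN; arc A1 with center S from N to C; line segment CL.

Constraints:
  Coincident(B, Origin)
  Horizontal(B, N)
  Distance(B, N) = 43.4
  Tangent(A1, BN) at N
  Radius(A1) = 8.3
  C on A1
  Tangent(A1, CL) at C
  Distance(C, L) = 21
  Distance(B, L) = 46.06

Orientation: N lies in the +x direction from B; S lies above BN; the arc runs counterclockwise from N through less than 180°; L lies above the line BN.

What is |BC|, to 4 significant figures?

51.45

Checks: B = (0.00, 0.00) ✓; |SC| = 8.300 ✓; ∠(SC, CL) = 90.00° ✓; |CL| = 21.00 ✓; |BL| = 46.06 ✓.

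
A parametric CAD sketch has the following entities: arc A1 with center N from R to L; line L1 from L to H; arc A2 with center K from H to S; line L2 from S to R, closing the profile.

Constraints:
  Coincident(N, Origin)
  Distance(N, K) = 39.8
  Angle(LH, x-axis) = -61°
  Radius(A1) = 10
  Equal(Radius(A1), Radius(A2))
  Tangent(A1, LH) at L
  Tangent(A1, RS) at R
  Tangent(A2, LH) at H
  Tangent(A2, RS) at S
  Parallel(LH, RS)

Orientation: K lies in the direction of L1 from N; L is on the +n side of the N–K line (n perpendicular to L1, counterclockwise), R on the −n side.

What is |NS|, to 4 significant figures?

41.04

The slot axis is L1's direction at -61.0°, so u = (cos -61.0°, sin -61.0°) = (0.4848, -0.8746) and n = (−sin -61.0°, cos -61.0°) = (0.8746, 0.4848). N is at the origin and K lies 39.8 along u from N, so K = 39.8·u = (19.30, -34.81). Tangency of A1 to both parallel lines with radius 10.0 puts L and R at N ± 10.0·n: L = (8.746, 4.848), R = (-8.746, -4.848). Equal radii place H and S the same way about K: H = K + 10.0·n = (28.04, -29.96), S = K − 10.0·n = (10.55, -39.66). Then |NS| = |S − N| = 41.04.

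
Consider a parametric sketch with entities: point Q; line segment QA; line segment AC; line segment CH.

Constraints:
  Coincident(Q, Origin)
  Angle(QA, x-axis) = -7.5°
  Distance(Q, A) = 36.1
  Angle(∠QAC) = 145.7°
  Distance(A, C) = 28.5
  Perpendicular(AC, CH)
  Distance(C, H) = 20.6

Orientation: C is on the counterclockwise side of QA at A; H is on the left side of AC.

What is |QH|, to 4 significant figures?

58.32

∠QAC = 145.7°, so AC runs at -7.5° + (180° − 145.7°) = 26.80° from the x-axis; with |AC| = 28.5, C = A + 28.5·(cos 26.80°, sin 26.80°) = (61.23, 8.138). AC is perpendicular to CH; with |CH| = 20.6 on the left of AC, H = C + 20.6·(-0.4509, 0.8926) = (51.94, 26.53). Then |QH| = |H − Q| = 58.32.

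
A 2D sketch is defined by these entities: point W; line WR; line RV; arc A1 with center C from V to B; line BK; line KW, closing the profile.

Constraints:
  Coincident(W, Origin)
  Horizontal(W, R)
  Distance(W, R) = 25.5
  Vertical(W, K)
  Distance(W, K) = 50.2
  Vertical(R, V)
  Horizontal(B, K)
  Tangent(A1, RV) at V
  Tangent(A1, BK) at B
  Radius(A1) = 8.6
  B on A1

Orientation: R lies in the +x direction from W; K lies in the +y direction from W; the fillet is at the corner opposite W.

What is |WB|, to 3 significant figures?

53.0

W is at the origin; WR is horizontal with |WR| = 25.5 and R on the +x side, so R = (25.5, 0.00). WK is vertical with |WK| = 50.2 and K on the +y side, so K = (0.00, 50.2). The virtual corner opposite W is at (25.5, 50.2). Tangency of A1 to RV means the radius CV is perpendicular to RV and since A1 is tangent to BK there, CB ⟂ BK, with radius 8.6, so the center C sits 8.6 in from both sides at C = (16.9, 41.6). That places the tangent points at V = (25.5, 41.6) on RV and B = (16.9, 50.2) on BK. Then |WB| = |B − W| = 53.0.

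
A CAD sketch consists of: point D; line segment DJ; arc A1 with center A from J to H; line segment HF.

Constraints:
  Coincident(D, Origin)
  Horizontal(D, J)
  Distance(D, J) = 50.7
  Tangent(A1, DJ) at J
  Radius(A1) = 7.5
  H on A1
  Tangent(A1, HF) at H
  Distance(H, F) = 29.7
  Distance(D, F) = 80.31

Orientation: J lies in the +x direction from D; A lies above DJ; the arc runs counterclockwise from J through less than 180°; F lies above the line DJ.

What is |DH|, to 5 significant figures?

56.128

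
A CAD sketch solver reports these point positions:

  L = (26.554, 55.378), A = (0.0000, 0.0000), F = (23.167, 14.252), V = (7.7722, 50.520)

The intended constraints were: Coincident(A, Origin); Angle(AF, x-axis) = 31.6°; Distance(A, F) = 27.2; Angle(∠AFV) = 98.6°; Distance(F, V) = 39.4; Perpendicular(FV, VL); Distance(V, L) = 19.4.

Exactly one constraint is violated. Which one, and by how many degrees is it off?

Perpendicular(FV, VL) — off by 8.50°.

A = (0.00, 0.00) ✓; AF at 31.60° ✓; |AF| = 27.20 ✓; ∠AFV = 98.60° ✓; |FV| = 39.40 ✓; ∠(FV, VL) = 98.50° ✗; |VL| = 19.40 ✓.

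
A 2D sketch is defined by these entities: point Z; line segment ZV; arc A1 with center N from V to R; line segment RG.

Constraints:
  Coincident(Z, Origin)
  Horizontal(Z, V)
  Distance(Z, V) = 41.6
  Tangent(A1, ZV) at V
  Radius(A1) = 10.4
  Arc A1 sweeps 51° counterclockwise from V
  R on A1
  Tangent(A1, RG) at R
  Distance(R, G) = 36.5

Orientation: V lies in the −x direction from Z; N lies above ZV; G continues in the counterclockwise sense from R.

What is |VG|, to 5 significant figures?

44.749

On A1, V sits at bearing -90° from N; a 51° counterclockwise sweep puts R at bearing -39°, so R = N + 10.4·(cos -39°, sin -39°) = (-33.518, 3.8551). Tangency of A1 to RG means the radius NR is perpendicular to RG, so RG runs along (−sin -39°, cos -39°); with |RG| = 36.5, G = (-10.547, 32.221). Then |VG| = |G − V| = 44.749.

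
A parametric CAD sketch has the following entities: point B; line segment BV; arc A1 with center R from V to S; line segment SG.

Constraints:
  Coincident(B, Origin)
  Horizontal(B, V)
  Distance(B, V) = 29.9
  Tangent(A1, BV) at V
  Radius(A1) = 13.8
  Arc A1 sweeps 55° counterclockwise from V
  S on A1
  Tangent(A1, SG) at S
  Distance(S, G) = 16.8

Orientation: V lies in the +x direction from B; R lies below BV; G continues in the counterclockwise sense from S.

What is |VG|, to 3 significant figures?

28.7

B is at the origin; B and V share the same y with |BV| = 29.9 and V on the +x side, so V = (29.9, 0.00). The tangent condition forces RV to be normal to BV, so R = V + (0, -13.8) = (29.9, -13.8). On A1, V sits at bearing 90° from R; a 55° counterclockwise sweep puts S at bearing 145°, so S = R + 13.8·(cos 145°, sin 145°) = (18.6, -5.88). Tangency of A1 to SG means the radius RS is perpendicular to SG, so SG runs along (−sin 145°, cos 145°); with |SG| = 16.8, G = (8.96, -19.6). Then |VG| = |G − V| = 28.7.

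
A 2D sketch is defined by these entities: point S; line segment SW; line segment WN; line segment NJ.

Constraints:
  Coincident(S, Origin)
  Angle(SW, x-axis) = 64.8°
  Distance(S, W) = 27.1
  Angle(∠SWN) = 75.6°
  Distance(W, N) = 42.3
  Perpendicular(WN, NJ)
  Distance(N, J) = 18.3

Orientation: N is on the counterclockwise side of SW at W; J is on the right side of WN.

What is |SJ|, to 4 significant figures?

57.00

∠SWN = 75.6°, so WN runs at 64.8° + (180° − 75.6°) = 169.2° from the x-axis; with |WN| = 42.3, N = W + 42.3·(cos 169.2°, sin 169.2°) = (-30.01, 32.45). WN ⟂ NJ; with |NJ| = 18.3 on the right of WN, J = N + 18.3·(0.1874, 0.9823) = (-26.58, 50.42). Then |SJ| = |J − S| = 57.00.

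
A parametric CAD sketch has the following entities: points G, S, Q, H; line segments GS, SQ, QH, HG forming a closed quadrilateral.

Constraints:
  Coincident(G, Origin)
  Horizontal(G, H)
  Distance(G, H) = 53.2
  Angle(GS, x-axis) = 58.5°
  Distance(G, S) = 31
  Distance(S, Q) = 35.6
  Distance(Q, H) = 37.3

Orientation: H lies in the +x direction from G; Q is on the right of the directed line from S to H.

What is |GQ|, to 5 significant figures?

19.347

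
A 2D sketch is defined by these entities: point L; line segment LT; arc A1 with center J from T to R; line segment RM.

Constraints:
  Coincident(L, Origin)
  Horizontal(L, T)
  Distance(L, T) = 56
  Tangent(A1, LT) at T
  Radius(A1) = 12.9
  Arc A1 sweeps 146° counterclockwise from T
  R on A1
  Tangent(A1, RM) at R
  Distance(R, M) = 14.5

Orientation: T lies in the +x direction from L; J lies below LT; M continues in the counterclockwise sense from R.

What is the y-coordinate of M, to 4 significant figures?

-31.70

L is at the origin; L and T share the same y with |LT| = 56.0 and T on the +x side, so T = (56.00, 0.000). Tangency of A1 to LT means the radius JT is perpendicular to LT, so J = T + (0, -12.9) = (56.00, -12.90). On A1, T sits at bearing 90° from J; a 146° counterclockwise sweep puts R at bearing 236°, so R = J + 12.9·(cos 236°, sin 236°) = (48.79, -23.59). A1 meets RM tangentially, so JR is at right angles to RM, so RM runs along (−sin 236°, cos 236°); with |RM| = 14.5, M = (60.81, -31.70). So M.y = -31.70.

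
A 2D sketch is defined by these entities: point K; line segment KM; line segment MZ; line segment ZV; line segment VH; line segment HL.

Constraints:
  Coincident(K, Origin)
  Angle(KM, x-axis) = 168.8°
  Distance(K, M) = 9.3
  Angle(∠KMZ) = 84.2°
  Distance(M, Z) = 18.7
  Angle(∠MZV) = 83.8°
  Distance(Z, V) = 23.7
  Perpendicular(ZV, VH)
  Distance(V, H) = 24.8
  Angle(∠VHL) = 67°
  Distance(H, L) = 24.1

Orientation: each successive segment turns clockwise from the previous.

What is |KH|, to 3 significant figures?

15.0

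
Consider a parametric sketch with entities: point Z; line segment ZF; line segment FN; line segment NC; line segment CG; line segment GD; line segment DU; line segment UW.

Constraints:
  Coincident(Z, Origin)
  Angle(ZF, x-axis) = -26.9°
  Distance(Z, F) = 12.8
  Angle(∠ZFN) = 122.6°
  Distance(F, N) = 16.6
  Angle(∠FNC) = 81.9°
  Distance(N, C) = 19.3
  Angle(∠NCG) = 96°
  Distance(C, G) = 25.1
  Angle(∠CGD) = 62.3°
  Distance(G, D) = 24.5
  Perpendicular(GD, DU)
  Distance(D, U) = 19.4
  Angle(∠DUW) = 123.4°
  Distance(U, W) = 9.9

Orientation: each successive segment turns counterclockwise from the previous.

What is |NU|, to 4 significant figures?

6.679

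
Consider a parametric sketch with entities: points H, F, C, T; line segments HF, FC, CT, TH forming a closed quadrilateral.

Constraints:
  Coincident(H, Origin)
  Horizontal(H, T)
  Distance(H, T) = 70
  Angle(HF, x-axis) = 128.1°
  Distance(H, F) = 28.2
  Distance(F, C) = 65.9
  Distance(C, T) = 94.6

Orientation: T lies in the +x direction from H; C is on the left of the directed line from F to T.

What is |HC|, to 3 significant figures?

80.2

H is at the origin; HT is horizontal with |HT| = 70.0 and T in +x, so T = (70.0, 0). HF runs at 128.1° with |HF| = 28.2, so F = (-17.4, 22.2). C is determined by |FC| = 65.9 and |CT| = 94.6 together: it lies at the intersection of circle(F, 65.9) and circle(T, 94.6). With |FT| = 90.2, the foot of the radical line on FT is 19.5 from F and the perpendicular offset is √(65.9² − 19.5²) = 62.9. Taking the left-of-FT solution: C = (17.0, 78.4).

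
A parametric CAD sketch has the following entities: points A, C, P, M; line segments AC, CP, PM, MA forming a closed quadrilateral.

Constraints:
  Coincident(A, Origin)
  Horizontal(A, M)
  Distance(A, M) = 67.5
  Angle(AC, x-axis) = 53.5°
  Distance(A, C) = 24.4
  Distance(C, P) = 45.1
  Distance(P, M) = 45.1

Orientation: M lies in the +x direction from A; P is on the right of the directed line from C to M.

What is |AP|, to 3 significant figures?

37.0

A is at the origin; AM is horizontal with |AM| = 67.5 and M in +x, so M = (67.5, 0). AC runs at 53.5° with |AC| = 24.4, so C = (14.5, 19.6). P is determined by |CP| = 45.1 and |PM| = 45.1 together: it lies at the intersection of circle(C, 45.1) and circle(M, 45.1). With |CM| = 56.5, the foot of the radical line on CM is 28.3 from C and the perpendicular offset is √(45.1² − 28.3²) = 35.2. Taking the right-of-CM solution: P = (28.8, -23.2).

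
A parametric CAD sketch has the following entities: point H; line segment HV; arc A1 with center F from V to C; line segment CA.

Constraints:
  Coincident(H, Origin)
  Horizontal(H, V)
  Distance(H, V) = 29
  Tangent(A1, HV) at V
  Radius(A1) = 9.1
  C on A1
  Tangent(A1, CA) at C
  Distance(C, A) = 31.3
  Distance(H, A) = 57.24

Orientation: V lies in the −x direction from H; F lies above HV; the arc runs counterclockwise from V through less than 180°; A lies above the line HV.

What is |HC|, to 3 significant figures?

26.5

Checks: H = (0.00, 0.00) ✓; ∠(FV, VH) = 90.00° ✓; |FV| = 9.100 ✓; |FC| = 9.100 ✓; ∠(FC, CA) = 90.00° ✓; |CA| = 31.30 ✓; |HA| = 57.24 ✓.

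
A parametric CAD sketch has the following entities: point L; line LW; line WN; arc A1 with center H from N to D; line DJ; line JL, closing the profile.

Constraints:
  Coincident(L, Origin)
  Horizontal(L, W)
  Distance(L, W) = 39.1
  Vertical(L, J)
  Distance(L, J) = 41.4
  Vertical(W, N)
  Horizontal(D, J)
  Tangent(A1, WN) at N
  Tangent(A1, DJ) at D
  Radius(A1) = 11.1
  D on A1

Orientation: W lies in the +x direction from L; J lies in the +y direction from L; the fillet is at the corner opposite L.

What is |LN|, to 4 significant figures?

49.47

L is at the origin; L and W share the same y with |LW| = 39.1 and W on the +x side, so W = (39.10, 0.000). LJ is vertical with |LJ| = 41.4 and J on the +y side, so J = (0.000, 41.40). The virtual corner opposite L is at (39.10, 41.40). Tangency of A1 to WN means the radius HN is perpendicular to WN and tangency of A1 to DJ means the radius HD is perpendicular to DJ, with radius 11.1, so the center H sits 11.1 in from both sides at H = (28.00, 30.30). That places the tangent points at N = (39.10, 30.30) on WN and D = (28.00, 41.40) on DJ. Then |LN| = |N − L| = 49.47.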